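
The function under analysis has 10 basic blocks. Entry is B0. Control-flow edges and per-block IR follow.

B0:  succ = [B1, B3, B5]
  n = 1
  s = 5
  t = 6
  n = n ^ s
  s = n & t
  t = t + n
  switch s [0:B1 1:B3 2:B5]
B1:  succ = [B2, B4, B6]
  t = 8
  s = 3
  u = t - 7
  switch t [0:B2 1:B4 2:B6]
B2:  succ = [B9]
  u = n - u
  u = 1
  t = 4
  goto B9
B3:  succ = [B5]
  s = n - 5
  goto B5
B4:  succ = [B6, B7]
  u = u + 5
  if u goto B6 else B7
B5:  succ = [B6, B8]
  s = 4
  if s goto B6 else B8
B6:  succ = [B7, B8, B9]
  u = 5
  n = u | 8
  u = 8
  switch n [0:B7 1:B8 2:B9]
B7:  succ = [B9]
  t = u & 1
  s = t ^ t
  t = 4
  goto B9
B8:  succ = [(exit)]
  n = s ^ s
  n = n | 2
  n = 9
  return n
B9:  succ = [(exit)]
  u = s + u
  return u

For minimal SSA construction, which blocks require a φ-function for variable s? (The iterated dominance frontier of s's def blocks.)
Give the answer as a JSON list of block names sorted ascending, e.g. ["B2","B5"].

Answer: ["B5", "B6", "B7", "B8", "B9"]

Working:
idom tree: B1←B0 B2←B1 B3←B0 B4←B1 B5←B0 B6←B0 B7←B0 B8←B0 B9←B0
Dom at joins:
  B5: preds {B0,B3}: {B0} ∩ {B0,B3} = {B0}; idom=B0
  B6: preds {B1,B4,B5}: {B0,B1} ∩ {B0,B1,B4} ∩ {B0,B5} = {B0}; idom=B0
  B7: preds {B4,B6}: {B0,B1,B4} ∩ {B0,B6} = {B0}; idom=B0
  B8: preds {B5,B6}: {B0,B5} ∩ {B0,B6} = {B0}; idom=B0
  B9: preds {B2,B6,B7}: {B0,B1,B2} ∩ {B0,B6} ∩ {B0,B7} = {B0}; idom=B0

DF walk-up:
  B5←B0: walk · to B0
  B5←B3: walk B3 to B0
  B6←B1: walk B1 to B0
  B6←B4: walk B4→B1 to B0
  B6←B5: walk B5 to B0
  B7←B4: walk B4→B1 to B0
  B7←B6: walk B6 to B0
  B8←B5: walk B5 to B0
  B8←B6: walk B6 to B0
  B9←B2: walk B2→B1 to B0
  B9←B6: walk B6 to B0
  B9←B7: walk B7 to B0
  DF(B0)=∅
  DF(B1)={B6,B7,B9}
  DF(B2)={B9}
  DF(B3)={B5}
  DF(B4)={B6,B7}
  DF(B5)={B6,B8}
  DF(B6)={B7,B8,B9}
  DF(B7)={B9}
  DF(B8)=∅
  DF(B9)=∅

φ for s: defs {B0,B1,B3,B5,B7}
  DF⁺ = {B5,B6,B7,B8,B9}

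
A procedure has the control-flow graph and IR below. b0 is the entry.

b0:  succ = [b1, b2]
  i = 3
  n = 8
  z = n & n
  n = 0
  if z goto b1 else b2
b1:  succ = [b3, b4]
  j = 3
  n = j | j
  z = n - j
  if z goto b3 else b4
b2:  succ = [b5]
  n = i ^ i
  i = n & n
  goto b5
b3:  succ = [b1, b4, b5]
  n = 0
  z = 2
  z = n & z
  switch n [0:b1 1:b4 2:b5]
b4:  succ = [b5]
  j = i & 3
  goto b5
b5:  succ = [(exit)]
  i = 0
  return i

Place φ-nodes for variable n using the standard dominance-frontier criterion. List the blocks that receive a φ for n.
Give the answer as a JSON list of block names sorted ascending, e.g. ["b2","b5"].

idom tree: b1←b0 b2←b0 b3←b1 b4←b1 b5←b0
Dom∩ at merges:
  b1: preds {b0,b3}: {b0} ∩ {b0,b1,b3} = {b0}; idom=b0
  b4: preds {b1,b3}: {b0,b1} ∩ {b0,b1,b3} = {b0,b1}; idom=b1
  b5: preds {b2,b3,b4}: {b0,b2} ∩ {b0,b1,b3} ∩ {b0,b1,b4} = {b0}; idom=b0

Frontier:
  b1←b0: walk · to b0
  b1←b3: walk b3→b1 to b0
  b4←b1: walk · to b1
  b4←b3: walk b3 to b1
  b5←b2: walk b2 to b0
  b5←b3: walk b3→b1 to b0
  b5←b4: walk b4→b1 to b0
  b0: DF=∅
  b1: DF={b1,b5}
  b2: DF={b5}
  b3: DF={b1,b4,b5}
  b4: DF={b5}
  b5: DF=∅

φ for n: defs {b0,b1,b2,b3}
  DF⁺ = {b1,b4,b5}

Answer: ["b1", "b4", "b5"]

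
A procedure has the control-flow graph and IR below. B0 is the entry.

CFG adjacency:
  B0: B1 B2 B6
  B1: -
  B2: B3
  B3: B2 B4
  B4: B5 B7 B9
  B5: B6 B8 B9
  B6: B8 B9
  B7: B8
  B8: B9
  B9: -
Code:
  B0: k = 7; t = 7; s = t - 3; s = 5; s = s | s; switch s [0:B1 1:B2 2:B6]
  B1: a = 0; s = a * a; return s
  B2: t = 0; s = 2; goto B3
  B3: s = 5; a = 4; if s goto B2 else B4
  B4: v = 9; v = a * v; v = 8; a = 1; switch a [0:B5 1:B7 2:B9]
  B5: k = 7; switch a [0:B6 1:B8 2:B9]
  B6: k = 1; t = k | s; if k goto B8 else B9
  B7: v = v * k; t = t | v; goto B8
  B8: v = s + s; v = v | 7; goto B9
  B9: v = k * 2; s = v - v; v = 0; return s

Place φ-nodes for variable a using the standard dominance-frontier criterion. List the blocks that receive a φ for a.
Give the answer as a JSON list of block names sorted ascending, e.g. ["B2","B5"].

idom tree: B1←B0 B2←B0 B3←B2 B4←B3 B5←B4 B6←B0 B7←B4 B8←B0 B9←B0
Join-block Dom:
  B2: preds {B0,B3}: {B0} ∩ {B0,B2,B3} = {B0}; idom=B0
  B6: preds {B0,B5}: {B0} ∩ {B0,B2,B3,B4,B5} = {B0}; idom=B0
  B8: preds {B5,B6,B7}: {B0,B2,B3,B4,B5} ∩ {B0,B6} ∩ {B0,B2,B3,B4,B7} = {B0}; idom=B0
  B9: preds {B4,B5,B6,B8}: {B0,B2,B3,B4} ∩ {B0,B2,B3,B4,B5} ∩ {B0,B6} ∩ {B0,B8} = {B0}; idom=B0

Frontier:
  join B2 pred B0: · stop@B0
  join B2 pred B3: B3→B2 stop@B0
  join B6 pred B0: · stop@B0
  join B6 pred B5: B5→B4→B3→B2 stop@B0
  join B8 pred B5: B5→B4→B3→B2 stop@B0
  join B8 pred B6: B6 stop@B0
  join B8 pred B7: B7→B4→B3→B2 stop@B0
  join B9 pred B4: B4→B3→B2 stop@B0
  join B9 pred B5: B5→B4→B3→B2 stop@B0
  join B9 pred B6: B6 stop@B0
  join B9 pred B8: B8 stop@B0
  B0: DF=∅
  B1: DF=∅
  B2: DF={B2,B6,B8,B9}
  B3: DF={B2,B6,B8,B9}
  B4: DF={B6,B8,B9}
  B5: DF={B6,B8,B9}
  B6: DF={B8,B9}
  B7: DF={B8}
  B8: DF={B9}
  B9: DF=∅

φ for a: defs {B1,B3,B4}
  DF⁺ = {B2,B6,B8,B9}

Answer: ["B2", "B6", "B8", "B9"]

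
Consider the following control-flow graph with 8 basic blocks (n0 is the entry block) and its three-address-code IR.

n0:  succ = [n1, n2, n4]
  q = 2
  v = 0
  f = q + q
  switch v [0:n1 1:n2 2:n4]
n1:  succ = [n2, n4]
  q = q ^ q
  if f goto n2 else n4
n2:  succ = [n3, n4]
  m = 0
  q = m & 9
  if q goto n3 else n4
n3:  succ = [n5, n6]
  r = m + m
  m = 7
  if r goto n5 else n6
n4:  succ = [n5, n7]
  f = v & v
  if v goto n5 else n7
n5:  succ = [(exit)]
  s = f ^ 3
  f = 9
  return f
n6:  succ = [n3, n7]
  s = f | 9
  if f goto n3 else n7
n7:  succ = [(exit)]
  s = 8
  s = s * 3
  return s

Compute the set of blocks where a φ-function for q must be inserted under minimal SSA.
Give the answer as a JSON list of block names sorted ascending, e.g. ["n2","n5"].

Answer: ["n2", "n4", "n5", "n7"]

Derivation:
idom tree: n1←n0 n2←n0 n3←n2 n4←n0 n5←n0 n6←n3 n7←n0
Dom∩ at merges:
  n2: preds {n0,n1}: {n0} ∩ {n0,n1} = {n0}; idom=n0
  n3: preds {n2,n6}: {n0,n2} ∩ {n0,n2,n3,n6} = {n0,n2}; idom=n2
  n4: preds {n0,n1,n2}: {n0} ∩ {n0,n1} ∩ {n0,n2} = {n0}; idom=n0
  n5: preds {n3,n4}: {n0,n2,n3} ∩ {n0,n4} = {n0}; idom=n0
  n7: preds {n4,n6}: {n0,n4} ∩ {n0,n2,n3,n6} = {n0}; idom=n0

DF derivation:
  join n2 pred n0: · stop@n0
  join n2 pred n1: n1 stop@n0
  join n3 pred n2: · stop@n2
  join n3 pred n6: n6→n3 stop@n2
  join n4 pred n0: · stop@n0
  join n4 pred n1: n1 stop@n0
  join n4 pred n2: n2 stop@n0
  join n5 pred n3: n3→n2 stop@n0
  join n5 pred n4: n4 stop@n0
  join n7 pred n4: n4 stop@n0
  join n7 pred n6: n6→n3→n2 stop@n0
  n0: DF=∅
  n1: DF={n2,n4}
  n2: DF={n4,n5,n7}
  n3: DF={n3,n5,n7}
  n4: DF={n5,n7}
  n5: DF=∅
  n6: DF={n3,n7}
  n7: DF=∅

φ for q: defs {n0,n1,n2}
  DF⁺ = {n2,n4,n5,n7}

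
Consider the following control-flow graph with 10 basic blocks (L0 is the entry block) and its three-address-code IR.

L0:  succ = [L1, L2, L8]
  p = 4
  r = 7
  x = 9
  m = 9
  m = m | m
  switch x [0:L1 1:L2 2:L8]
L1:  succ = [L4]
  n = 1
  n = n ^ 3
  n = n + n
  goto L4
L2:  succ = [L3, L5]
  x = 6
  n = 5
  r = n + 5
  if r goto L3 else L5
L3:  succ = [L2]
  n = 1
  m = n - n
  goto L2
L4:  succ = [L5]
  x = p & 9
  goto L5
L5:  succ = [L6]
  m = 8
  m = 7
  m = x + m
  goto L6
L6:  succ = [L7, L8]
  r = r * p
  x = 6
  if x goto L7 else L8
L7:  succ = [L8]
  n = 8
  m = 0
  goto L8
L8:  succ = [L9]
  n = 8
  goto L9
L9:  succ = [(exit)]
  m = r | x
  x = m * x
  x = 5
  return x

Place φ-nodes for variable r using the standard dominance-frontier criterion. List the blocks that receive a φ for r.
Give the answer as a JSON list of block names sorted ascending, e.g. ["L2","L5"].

Answer: ["L2", "L5", "L8"]

Derivation:
idom tree: L1←L0 L2←L0 L3←L2 L4←L1 L5←L0 L6←L5 L7←L6 L8←L0 L9←L8
Dom at joins:
  L2: preds {L0,L3}: {L0} ∩ {L0,L2,L3} = {L0}; idom=L0
  L5: preds {L2,L4}: {L0,L2} ∩ {L0,L1,L4} = {L0}; idom=L0
  L8: preds {L0,L6,L7}: {L0} ∩ {L0,L5,L6} ∩ {L0,L5,L6,L7} = {L0}; idom=L0

DF derivation:
  L2←L0: walk · to L0
  L2←L3: walk L3→L2 to L0
  L5←L2: walk L2 to L0
  L5←L4: walk L4→L1 to L0
  L8←L0: walk · to L0
  L8←L6: walk L6→L5 to L0
  L8←L7: walk L7→L6→L5 to L0
  L0: DF=∅
  L1: DF={L5}
  L2: DF={L2,L5}
  L3: DF={L2}
  L4: DF={L5}
  L5: DF={L8}
  L6: DF={L8}
  L7: DF={L8}
  L8: DF=∅
  L9: DF=∅

φ for r: defs {L0,L2,L6}
  DF⁺ = {L2,L5,L8}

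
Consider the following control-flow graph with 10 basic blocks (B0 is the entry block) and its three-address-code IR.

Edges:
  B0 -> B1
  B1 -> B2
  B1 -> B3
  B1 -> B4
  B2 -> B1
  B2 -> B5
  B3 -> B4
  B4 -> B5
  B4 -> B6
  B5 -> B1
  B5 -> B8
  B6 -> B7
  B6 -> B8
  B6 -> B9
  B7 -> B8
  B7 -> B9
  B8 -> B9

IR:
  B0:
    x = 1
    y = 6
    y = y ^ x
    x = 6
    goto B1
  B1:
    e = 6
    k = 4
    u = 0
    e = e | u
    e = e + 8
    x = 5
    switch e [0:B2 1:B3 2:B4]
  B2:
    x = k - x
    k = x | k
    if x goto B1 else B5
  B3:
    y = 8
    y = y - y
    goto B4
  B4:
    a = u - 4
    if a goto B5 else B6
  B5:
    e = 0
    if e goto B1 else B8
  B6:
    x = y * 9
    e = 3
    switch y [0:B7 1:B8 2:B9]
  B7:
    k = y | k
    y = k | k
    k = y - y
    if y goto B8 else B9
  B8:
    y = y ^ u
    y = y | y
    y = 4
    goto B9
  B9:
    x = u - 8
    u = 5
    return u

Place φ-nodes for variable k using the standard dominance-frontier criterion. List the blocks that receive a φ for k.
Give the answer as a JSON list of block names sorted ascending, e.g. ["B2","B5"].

Answer: ["B1", "B5", "B8", "B9"]

Working:
idom tree: B1←B0 B2←B1 B3←B1 B4←B1 B5←B1 B6←B4 B7←B6 B8←B1 B9←B1
Join-block Dom:
  B1: preds {B0,B2,B5}: {B0} ∩ {B0,B1,B2} ∩ {B0,B1,B5} = {B0}; idom=B0
  B4: preds {B1,B3}: {B0,B1} ∩ {B0,B1,B3} = {B0,B1}; idom=B1
  B5: preds {B2,B4}: {B0,B1,B2} ∩ {B0,B1,B4} = {B0,B1}; idom=B1
  B8: preds {B5,B6,B7}: {B0,B1,B5} ∩ {B0,B1,B4,B6} ∩ {B0,B1,B4,B6,B7} = {B0,B1}; idom=B1
  B9: preds {B6,B7,B8}: {B0,B1,B4,B6} ∩ {B0,B1,B4,B6,B7} ∩ {B0,B1,B8} = {B0,B1}; idom=B1

Frontier:
  B1←B0: walk · to B0
  B1←B2: walk B2→B1 to B0
  B1←B5: walk B5→B1 to B0
  B4←B1: walk · to B1
  B4←B3: walk B3 to B1
  B5←B2: walk B2 to B1
  B5←B4: walk B4 to B1
  B8←B5: walk B5 to B1
  B8←B6: walk B6→B4 to B1
  B8←B7: walk B7→B6→B4 to B1
  B9←B6: walk B6→B4 to B1
  B9←B7: walk B7→B6→B4 to B1
  B9←B8: walk B8 to B1
  B0 → ∅
  B1 → {B1}
  B2 → {B1,B5}
  B3 → {B4}
  B4 → {B5,B8,B9}
  B5 → {B1,B8}
  B6 → {B8,B9}
  B7 → {B8,B9}
  B8 → {B9}
  B9 → ∅

φ for k: defs {B1,B2,B7}
  DF⁺ = {B1,B5,B8,B9}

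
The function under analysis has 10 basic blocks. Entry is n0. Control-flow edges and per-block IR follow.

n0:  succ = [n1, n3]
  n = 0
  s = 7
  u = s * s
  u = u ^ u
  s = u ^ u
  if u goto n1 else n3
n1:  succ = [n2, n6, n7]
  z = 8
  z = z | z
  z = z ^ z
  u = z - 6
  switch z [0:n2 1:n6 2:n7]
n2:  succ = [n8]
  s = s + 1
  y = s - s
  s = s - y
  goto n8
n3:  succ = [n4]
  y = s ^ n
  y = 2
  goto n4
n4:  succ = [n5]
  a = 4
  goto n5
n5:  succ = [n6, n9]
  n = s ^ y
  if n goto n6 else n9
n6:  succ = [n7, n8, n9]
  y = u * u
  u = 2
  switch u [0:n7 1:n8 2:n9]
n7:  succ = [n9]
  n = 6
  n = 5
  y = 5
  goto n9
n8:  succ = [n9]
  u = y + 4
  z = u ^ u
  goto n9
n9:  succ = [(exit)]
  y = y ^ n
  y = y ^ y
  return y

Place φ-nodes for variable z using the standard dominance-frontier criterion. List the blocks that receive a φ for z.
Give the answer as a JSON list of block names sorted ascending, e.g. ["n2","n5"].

Answer: ["n6", "n7", "n8", "n9"]

Working:
idom tree: n1←n0 n2←n1 n3←n0 n4←n3 n5←n4 n6←n0 n7←n0 n8←n0 n9←n0
Join-block Dom:
  n6: preds {n1,n5}: {n0,n1} ∩ {n0,n3,n4,n5} = {n0}; idom=n0
  n7: preds {n1,n6}: {n0,n1} ∩ {n0,n6} = {n0}; idom=n0
  n8: preds {n2,n6}: {n0,n1,n2} ∩ {n0,n6} = {n0}; idom=n0
  n9: preds {n5,n6,n7,n8}: {n0,n3,n4,n5} ∩ {n0,n6} ∩ {n0,n7} ∩ {n0,n8} = {n0}; idom=n0

DF walk-up:
  n6←n1: walk n1 to n0
  n6←n5: walk n5→n4→n3 to n0
  n7←n1: walk n1 to n0
  n7←n6: walk n6 to n0
  n8←n2: walk n2→n1 to n0
  n8←n6: walk n6 to n0
  n9←n5: walk n5→n4→n3 to n0
  n9←n6: walk n6 to n0
  n9←n7: walk n7 to n0
  n9←n8: walk n8 to n0
  n0 → ∅
  n1 → {n6,n7,n8}
  n2 → {n8}
  n3 → {n6,n9}
  n4 → {n6,n9}
  n5 → {n6,n9}
  n6 → {n7,n8,n9}
  n7 → {n9}
  n8 → {n9}
  n9 → ∅

φ for z: defs {n1,n8}
  DF⁺ = {n6,n7,n8,n9}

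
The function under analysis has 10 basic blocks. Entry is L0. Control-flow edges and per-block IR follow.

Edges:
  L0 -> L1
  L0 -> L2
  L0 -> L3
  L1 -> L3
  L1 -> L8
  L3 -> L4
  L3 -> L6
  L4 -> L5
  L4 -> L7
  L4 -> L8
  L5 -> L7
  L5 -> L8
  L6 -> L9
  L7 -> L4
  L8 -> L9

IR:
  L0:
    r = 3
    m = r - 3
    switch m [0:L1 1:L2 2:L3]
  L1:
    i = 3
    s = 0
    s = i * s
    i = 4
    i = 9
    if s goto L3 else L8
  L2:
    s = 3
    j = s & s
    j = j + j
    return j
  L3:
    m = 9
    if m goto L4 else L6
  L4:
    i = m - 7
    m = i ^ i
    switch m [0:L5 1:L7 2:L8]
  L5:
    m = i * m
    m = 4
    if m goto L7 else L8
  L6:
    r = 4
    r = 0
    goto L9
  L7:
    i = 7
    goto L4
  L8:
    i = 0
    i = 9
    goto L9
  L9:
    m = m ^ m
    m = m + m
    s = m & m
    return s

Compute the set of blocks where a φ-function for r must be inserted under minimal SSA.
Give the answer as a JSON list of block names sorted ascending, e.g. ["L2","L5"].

idom tree: L1←L0 L2←L0 L3←L0 L4←L3 L5←L4 L6←L3 L7←L4 L8←L0 L9←L0
Join-block Dom:
  L3: preds {L0,L1}: {L0} ∩ {L0,L1} = {L0}; idom=L0
  L4: preds {L3,L7}: {L0,L3} ∩ {L0,L3,L4,L7} = {L0,L3}; idom=L3
  L7: preds {L4,L5}: {L0,L3,L4} ∩ {L0,L3,L4,L5} = {L0,L3,L4}; idom=L4
  L8: preds {L1,L4,L5}: {L0,L1} ∩ {L0,L3,L4} ∩ {L0,L3,L4,L5} = {L0}; idom=L0
  L9: preds {L6,L8}: {L0,L3,L6} ∩ {L0,L8} = {L0}; idom=L0

Frontier:
  L3←L0: walk · to L0
  L3←L1: walk L1 to L0
  L4←L3: walk · to L3
  L4←L7: walk L7→L4 to L3
  L7←L4: walk · to L4
  L7←L5: walk L5 to L4
  L8←L1: walk L1 to L0
  L8←L4: walk L4→L3 to L0
  L8←L5: walk L5→L4→L3 to L0
  L9←L6: walk L6→L3 to L0
  L9←L8: walk L8 to L0
  L0 → ∅
  L1 → {L3,L8}
  L2 → ∅
  L3 → {L8,L9}
  L4 → {L4,L8}
  L5 → {L7,L8}
  L6 → {L9}
  L7 → {L4}
  L8 → {L9}
  L9 → ∅

φ for r: defs {L0,L6}
  DF⁺ = {L9}

Answer: ["L9"]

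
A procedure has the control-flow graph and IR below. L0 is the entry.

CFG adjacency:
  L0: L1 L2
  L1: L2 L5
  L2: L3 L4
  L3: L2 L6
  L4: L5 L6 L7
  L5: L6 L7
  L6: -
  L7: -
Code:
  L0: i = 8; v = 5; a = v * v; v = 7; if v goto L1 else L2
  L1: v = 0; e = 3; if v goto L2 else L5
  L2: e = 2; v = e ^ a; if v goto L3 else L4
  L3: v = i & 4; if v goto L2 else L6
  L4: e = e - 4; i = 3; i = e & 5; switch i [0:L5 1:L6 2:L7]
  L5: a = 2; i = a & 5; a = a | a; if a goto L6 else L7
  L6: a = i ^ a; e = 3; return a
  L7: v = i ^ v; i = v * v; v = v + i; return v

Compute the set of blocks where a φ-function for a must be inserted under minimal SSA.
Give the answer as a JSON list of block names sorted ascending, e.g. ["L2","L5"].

Answer: ["L6", "L7"]

Analysis:
idom tree: L1←L0 L2←L0 L3←L2 L4←L2 L5←L0 L6←L0 L7←L0
Dom at joins:
  L2: preds {L0,L1,L3}: {L0} ∩ {L0,L1} ∩ {L0,L2,L3} = {L0}; idom=L0
  L5: preds {L1,L4}: {L0,L1} ∩ {L0,L2,L4} = {L0}; idom=L0
  L6: preds {L3,L4,L5}: {L0,L2,L3} ∩ {L0,L2,L4} ∩ {L0,L5} = {L0}; idom=L0
  L7: preds {L4,L5}: {L0,L2,L4} ∩ {L0,L5} = {L0}; idom=L0

Frontier:
  L2←L0: walk · to L0
  L2←L1: walk L1 to L0
  L2←L3: walk L3→L2 to L0
  L5←L1: walk L1 to L0
  L5←L4: walk L4→L2 to L0
  L6←L3: walk L3→L2 to L0
  L6←L4: walk L4→L2 to L0
  L6←L5: walk L5 to L0
  L7←L4: walk L4→L2 to L0
  L7←L5: walk L5 to L0
  L0: DF=∅
  L1: DF={L2,L5}
  L2: DF={L2,L5,L6,L7}
  L3: DF={L2,L6}
  L4: DF={L5,L6,L7}
  L5: DF={L6,L7}
  L6: DF=∅
  L7: DF=∅

φ for a: defs {L0,L5,L6}
  DF⁺ = {L6,L7}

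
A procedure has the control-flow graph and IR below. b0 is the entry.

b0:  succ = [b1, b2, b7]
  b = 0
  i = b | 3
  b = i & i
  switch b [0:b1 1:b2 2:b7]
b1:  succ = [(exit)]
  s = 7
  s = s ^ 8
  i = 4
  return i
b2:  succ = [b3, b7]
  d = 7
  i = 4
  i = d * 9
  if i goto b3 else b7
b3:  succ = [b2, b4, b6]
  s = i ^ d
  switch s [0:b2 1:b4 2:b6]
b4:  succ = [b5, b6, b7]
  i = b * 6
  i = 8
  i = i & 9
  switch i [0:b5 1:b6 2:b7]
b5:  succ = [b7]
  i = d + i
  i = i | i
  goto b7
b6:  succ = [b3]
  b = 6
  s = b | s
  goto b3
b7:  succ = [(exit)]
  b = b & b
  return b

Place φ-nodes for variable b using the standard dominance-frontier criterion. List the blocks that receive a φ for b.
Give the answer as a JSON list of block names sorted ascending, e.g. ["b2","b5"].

idom tree: b1←b0 b2←b0 b3←b2 b4←b3 b5←b4 b6←b3 b7←b0
Dom at joins:
  b2: preds {b0,b3}: {b0} ∩ {b0,b2,b3} = {b0}; idom=b0
  b3: preds {b2,b6}: {b0,b2} ∩ {b0,b2,b3,b6} = {b0,b2}; idom=b2
  b6: preds {b3,b4}: {b0,b2,b3} ∩ {b0,b2,b3,b4} = {b0,b2,b3}; idom=b3
  b7: preds {b0,b2,b4,b5}: {b0} ∩ {b0,b2} ∩ {b0,b2,b3,b4} ∩ {b0,b2,b3,b4,b5} = {b0}; idom=b0

DF walk-up:
  b2←b0: walk · to b0
  b2←b3: walk b3→b2 to b0
  b3←b2: walk · to b2
  b3←b6: walk b6→b3 to b2
  b6←b3: walk · to b3
  b6←b4: walk b4 to b3
  b7←b0: walk · to b0
  b7←b2: walk b2 to b0
  b7←b4: walk b4→b3→b2 to b0
  b7←b5: walk b5→b4→b3→b2 to b0
  DF(b0)=∅
  DF(b1)=∅
  DF(b2)={b2,b7}
  DF(b3)={b2,b3,b7}
  DF(b4)={b6,b7}
  DF(b5)={b7}
  DF(b6)={b3}
  DF(b7)=∅

φ for b: defs {b0,b6,b7}
  DF⁺ = {b2,b3,b7}

Answer: ["b2", "b3", "b7"]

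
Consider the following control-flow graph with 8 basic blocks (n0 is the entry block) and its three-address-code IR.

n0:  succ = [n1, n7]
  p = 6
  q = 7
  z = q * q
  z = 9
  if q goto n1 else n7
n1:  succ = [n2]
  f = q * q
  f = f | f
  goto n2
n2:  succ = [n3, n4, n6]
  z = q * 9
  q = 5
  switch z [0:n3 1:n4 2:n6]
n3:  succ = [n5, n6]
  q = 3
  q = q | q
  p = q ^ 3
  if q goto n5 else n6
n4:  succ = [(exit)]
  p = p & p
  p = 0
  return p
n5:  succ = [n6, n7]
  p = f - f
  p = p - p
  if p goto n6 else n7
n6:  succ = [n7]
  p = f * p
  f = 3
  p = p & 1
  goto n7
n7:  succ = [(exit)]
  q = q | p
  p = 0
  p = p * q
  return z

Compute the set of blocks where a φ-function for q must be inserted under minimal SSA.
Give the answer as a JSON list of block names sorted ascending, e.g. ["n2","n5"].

Answer: ["n6", "n7"]

Derivation:
idom tree: n1←n0 n2←n1 n3←n2 n4←n2 n5←n3 n6←n2 n7←n0
Dom at joins:
  n6: preds {n2,n3,n5}: {n0,n1,n2} ∩ {n0,n1,n2,n3} ∩ {n0,n1,n2,n3,n5} = {n0,n1,n2}; idom=n2
  n7: preds {n0,n5,n6}: {n0} ∩ {n0,n1,n2,n3,n5} ∩ {n0,n1,n2,n6} = {n0}; idom=n0

DF walk-up:
  n6←n2: walk · to n2
  n6←n3: walk n3 to n2
  n6←n5: walk n5→n3 to n2
  n7←n0: walk · to n0
  n7←n5: walk n5→n3→n2→n1 to n0
  n7←n6: walk n6→n2→n1 to n0
  n0: DF=∅
  n1: DF={n7}
  n2: DF={n7}
  n3: DF={n6,n7}
  n4: DF=∅
  n5: DF={n6,n7}
  n6: DF={n7}
  n7: DF=∅

φ for q: defs {n0,n2,n3,n7}
  DF⁺ = {n6,n7}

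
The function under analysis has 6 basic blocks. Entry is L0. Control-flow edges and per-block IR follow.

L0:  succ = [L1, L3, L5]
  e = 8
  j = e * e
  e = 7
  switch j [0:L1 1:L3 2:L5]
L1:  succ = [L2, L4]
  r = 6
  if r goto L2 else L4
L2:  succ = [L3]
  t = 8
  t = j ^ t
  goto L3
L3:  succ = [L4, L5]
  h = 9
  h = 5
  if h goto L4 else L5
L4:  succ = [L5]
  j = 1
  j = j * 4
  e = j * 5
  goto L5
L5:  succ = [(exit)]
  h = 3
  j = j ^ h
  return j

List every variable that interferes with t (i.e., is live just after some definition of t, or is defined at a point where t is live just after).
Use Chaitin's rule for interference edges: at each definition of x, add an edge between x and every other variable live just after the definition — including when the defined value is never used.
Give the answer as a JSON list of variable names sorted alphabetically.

Per-block:
  L0: def={e,j} ue=∅
  L1: def={r} ue=∅
  L2: def={t} ue={j}
  L3: def={h} ue=∅
  L4: def={e,j} ue=∅
  L5: def={h,j} ue={j}

Live sets:
  L0 li=∅ lo={j}
  L1 li={j} lo={j}
  L2 li={j} lo={j}
  L3 li={j} lo={j}
  L4 li=∅ lo={j}
  L5 li={j} lo=∅

Conflict graph:
  e: {j}
  h: {j}
  j: {e,h,r,t}
  r: {j}
  t: {j}

N(t) = ["j"]

Answer: ["j"]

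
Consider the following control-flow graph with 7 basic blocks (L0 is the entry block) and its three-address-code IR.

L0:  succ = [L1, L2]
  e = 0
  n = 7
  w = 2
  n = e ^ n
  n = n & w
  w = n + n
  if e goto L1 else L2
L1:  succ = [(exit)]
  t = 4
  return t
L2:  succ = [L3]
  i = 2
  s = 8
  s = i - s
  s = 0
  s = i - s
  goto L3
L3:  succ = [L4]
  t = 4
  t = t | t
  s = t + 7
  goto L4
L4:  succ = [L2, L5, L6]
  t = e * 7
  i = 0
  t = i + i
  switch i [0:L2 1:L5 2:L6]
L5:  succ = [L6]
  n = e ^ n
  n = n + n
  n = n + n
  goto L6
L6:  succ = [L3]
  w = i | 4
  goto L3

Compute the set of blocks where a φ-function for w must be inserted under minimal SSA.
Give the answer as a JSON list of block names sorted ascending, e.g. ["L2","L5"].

Answer: ["L2", "L3"]

Derivation:
idom tree: L1←L0 L2←L0 L3←L2 L4←L3 L5←L4 L6←L4
Join-block Dom:
  L2: preds {L0,L4}: {L0} ∩ {L0,L2,L3,L4} = {L0}; idom=L0
  L3: preds {L2,L6}: {L0,L2} ∩ {L0,L2,L3,L4,L6} = {L0,L2}; idom=L2
  L6: preds {L4,L5}: {L0,L2,L3,L4} ∩ {L0,L2,L3,L4,L5} = {L0,L2,L3,L4}; idom=L4

DF walk-up:
  L2←L0: walk · to L0
  L2←L4: walk L4→L3→L2 to L0
  L3←L2: walk · to L2
  L3←L6: walk L6→L4→L3 to L2
  L6←L4: walk · to L4
  L6←L5: walk L5 to L4
  DF(L0)=∅
  DF(L1)=∅
  DF(L2)={L2}
  DF(L3)={L2,L3}
  DF(L4)={L2,L3}
  DF(L5)={L6}
  DF(L6)={L3}

φ for w: defs {L0,L6}
  DF⁺ = {L2,L3}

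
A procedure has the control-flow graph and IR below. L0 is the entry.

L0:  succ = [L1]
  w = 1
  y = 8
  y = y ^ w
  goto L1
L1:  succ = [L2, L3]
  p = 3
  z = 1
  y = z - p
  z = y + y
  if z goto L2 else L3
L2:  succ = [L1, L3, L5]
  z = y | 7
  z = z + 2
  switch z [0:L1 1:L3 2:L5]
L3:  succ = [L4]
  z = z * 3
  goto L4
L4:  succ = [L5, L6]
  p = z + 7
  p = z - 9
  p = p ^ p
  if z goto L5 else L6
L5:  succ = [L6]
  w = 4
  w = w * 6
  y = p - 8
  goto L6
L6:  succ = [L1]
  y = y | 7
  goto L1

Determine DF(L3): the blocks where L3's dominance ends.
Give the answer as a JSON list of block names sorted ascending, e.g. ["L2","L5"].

Answer: ["L5", "L6"]

Analysis:
idom tree: L1←L0 L2←L1 L3←L1 L4←L3 L5←L1 L6←L1
Dom∩ at merges:
  L1: preds {L0,L2,L6}: {L0} ∩ {L0,L1,L2} ∩ {L0,L1,L6} = {L0}; idom=L0
  L3: preds {L1,L2}: {L0,L1} ∩ {L0,L1,L2} = {L0,L1}; idom=L1
  L5: preds {L2,L4}: {L0,L1,L2} ∩ {L0,L1,L3,L4} = {L0,L1}; idom=L1
  L6: preds {L4,L5}: {L0,L1,L3,L4} ∩ {L0,L1,L5} = {L0,L1}; idom=L1

Frontier:
  L1←L0: walk · to L0
  L1←L2: walk L2→L1 to L0
  L1←L6: walk L6→L1 to L0
  L3←L1: walk · to L1
  L3←L2: walk L2 to L1
  L5←L2: walk L2 to L1
  L5←L4: walk L4→L3 to L1
  L6←L4: walk L4→L3 to L1
  L6←L5: walk L5 to L1
  DF(L0)=∅
  DF(L1)={L1}
  DF(L2)={L1,L3,L5}
  DF(L3)={L5,L6}
  DF(L4)={L5,L6}
  DF(L5)={L6}
  DF(L6)={L1}

DF(L3) = ["L5", "L6"]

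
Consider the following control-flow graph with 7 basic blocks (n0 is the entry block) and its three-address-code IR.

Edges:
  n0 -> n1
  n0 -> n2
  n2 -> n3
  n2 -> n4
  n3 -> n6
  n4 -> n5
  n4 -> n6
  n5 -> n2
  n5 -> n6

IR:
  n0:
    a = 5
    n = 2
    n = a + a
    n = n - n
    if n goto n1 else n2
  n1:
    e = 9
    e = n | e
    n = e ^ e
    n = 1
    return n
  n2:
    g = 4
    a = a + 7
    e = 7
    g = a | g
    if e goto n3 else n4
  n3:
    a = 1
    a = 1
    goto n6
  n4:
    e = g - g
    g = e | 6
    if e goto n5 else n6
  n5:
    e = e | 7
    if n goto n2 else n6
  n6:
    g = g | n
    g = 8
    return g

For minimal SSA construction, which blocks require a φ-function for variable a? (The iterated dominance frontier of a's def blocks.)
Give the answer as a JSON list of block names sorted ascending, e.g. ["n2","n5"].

idom tree: n1←n0 n2←n0 n3←n2 n4←n2 n5←n4 n6←n2
Dom∩ at merges:
  n2: preds {n0,n5}: {n0} ∩ {n0,n2,n4,n5} = {n0}; idom=n0
  n6: preds {n3,n4,n5}: {n0,n2,n3} ∩ {n0,n2,n4} ∩ {n0,n2,n4,n5} = {n0,n2}; idom=n2

DF derivation:
  join n2 pred n0: · stop@n0
  join n2 pred n5: n5→n4→n2 stop@n0
  join n6 pred n3: n3 stop@n2
  join n6 pred n4: n4 stop@n2
  join n6 pred n5: n5→n4 stop@n2
  n0 → ∅
  n1 → ∅
  n2 → {n2}
  n3 → {n6}
  n4 → {n2,n6}
  n5 → {n2,n6}
  n6 → ∅

φ for a: defs {n0,n2,n3}
  DF⁺ = {n2,n6}

Answer: ["n2", "n6"]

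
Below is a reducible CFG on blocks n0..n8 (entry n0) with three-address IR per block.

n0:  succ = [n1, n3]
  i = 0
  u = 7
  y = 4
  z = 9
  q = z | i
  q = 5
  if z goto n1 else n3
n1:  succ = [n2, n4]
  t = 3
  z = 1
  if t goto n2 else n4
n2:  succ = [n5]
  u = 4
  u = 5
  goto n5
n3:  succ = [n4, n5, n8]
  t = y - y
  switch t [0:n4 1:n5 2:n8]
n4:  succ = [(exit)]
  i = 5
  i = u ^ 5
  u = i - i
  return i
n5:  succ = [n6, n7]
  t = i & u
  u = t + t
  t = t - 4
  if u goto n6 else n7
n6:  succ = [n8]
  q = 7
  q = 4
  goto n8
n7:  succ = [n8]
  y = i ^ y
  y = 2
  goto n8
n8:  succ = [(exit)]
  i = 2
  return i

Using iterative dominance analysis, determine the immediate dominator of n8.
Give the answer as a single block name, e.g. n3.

idom tree: n1←n0 n2←n1 n3←n0 n4←n0 n5←n0 n6←n5 n7←n5 n8←n0
Dom∩ at merges:
  n4: preds {n1,n3}: {n0,n1} ∩ {n0,n3} = {n0}; idom=n0
  n5: preds {n2,n3}: {n0,n1,n2} ∩ {n0,n3} = {n0}; idom=n0
  n8: preds {n3,n6,n7}: {n0,n3} ∩ {n0,n5,n6} ∩ {n0,n5,n7} = {n0}; idom=n0

idom(n8) = n0

Answer: n0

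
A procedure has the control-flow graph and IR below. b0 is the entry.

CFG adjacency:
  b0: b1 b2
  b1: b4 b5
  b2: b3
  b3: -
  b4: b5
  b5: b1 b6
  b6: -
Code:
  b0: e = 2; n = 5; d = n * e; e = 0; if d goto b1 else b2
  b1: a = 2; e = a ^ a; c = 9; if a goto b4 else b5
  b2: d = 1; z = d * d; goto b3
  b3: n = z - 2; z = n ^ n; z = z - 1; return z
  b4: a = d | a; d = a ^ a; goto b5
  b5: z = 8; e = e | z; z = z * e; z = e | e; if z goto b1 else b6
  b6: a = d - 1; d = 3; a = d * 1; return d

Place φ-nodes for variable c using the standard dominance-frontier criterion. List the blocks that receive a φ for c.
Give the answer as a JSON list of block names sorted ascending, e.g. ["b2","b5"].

Answer: ["b1"]

Working:
idom tree: b1←b0 b2←b0 b3←b2 b4←b1 b5←b1 b6←b5
Dom∩ at merges:
  b1: preds {b0,b5}: {b0} ∩ {b0,b1,b5} = {b0}; idom=b0
  b5: preds {b1,b4}: {b0,b1} ∩ {b0,b1,b4} = {b0,b1}; idom=b1

DF derivation:
  b1←b0: walk · to b0
  b1←b5: walk b5→b1 to b0
  b5←b1: walk · to b1
  b5←b4: walk b4 to b1
  DF(b0)=∅
  DF(b1)={b1}
  DF(b2)=∅
  DF(b3)=∅
  DF(b4)={b5}
  DF(b5)={b1}
  DF(b6)=∅

φ for c: defs {b1}
  DF⁺ = {b1}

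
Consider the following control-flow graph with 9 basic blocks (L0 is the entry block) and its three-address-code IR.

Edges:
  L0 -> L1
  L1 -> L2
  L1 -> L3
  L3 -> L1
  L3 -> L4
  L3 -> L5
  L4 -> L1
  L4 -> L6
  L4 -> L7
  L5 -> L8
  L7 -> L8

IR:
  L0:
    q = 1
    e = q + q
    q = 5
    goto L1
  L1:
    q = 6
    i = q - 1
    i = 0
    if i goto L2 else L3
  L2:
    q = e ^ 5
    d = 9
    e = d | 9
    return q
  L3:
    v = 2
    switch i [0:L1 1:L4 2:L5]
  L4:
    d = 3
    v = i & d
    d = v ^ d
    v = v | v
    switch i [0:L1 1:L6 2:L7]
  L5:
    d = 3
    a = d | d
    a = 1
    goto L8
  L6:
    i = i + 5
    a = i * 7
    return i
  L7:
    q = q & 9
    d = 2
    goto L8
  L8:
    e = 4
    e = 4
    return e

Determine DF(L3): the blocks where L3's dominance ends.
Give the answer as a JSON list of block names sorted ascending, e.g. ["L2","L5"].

Answer: ["L1"]

Working:
idom tree: L1←L0 L2←L1 L3←L1 L4←L3 L5←L3 L6←L4 L7←L4 L8←L3
Dom∩ at merges:
  L1: preds {L0,L3,L4}: {L0} ∩ {L0,L1,L3} ∩ {L0,L1,L3,L4} = {L0}; idom=L0
  L8: preds {L5,L7}: {L0,L1,L3,L5} ∩ {L0,L1,L3,L4,L7} = {L0,L1,L3}; idom=L3

DF derivation:
  join L1 pred L0: · stop@L0
  join L1 pred L3: L3→L1 stop@L0
  join L1 pred L4: L4→L3→L1 stop@L0
  join L8 pred L5: L5 stop@L3
  join L8 pred L7: L7→L4 stop@L3
  L0 → ∅
  L1 → {L1}
  L2 → ∅
  L3 → {L1}
  L4 → {L1,L8}
  L5 → {L8}
  L6 → ∅
  L7 → {L8}
  L8 → ∅

DF(L3) = ["L1"]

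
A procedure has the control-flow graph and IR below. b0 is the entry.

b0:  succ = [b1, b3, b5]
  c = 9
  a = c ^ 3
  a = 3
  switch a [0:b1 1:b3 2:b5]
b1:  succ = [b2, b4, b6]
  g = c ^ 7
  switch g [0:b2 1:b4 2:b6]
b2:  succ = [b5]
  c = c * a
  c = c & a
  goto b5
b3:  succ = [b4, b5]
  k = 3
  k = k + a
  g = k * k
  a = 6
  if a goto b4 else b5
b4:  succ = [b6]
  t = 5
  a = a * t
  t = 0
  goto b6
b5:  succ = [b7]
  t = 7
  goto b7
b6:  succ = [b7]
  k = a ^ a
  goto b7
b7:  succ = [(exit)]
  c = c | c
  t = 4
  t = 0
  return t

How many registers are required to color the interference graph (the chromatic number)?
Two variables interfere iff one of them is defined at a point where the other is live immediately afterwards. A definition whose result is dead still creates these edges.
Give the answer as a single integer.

Answer: 3

Analysis:
def/use:
  b0: {a,c} / ∅
  b1: {g} / {c}
  b2: {c} / {a,c}
  b3: {a,g,k} / {a}
  b4: {a,t} / {a}
  b5: {t} / ∅
  b6: {k} / {a}
  b7: {c,t} / {c}

Liveness:
  live b0: ∅→{a,c}
  live b1: {a,c}→{a,c}
  live b2: {a,c}→{c}
  live b3: {a,c}→{a,c}
  live b4: {a,c}→{a,c}
  live b5: {c}→{c}
  live b6: {a,c}→{c}
  live b7: {c}→∅

Interfere edges:
  a↔{c,g,k,t}
  c↔{a,g,k,t}
  g↔{a,c}
  k↔{a,c}
  t↔{a,c}

Registers:
  lower bound: {a,c,g} mutually conflict ⇒ χ ≥ 3
  assign a→R0 c→R1 g→R2 k→R2 t→R2 — no edge inside a register ⇒ χ ≤ 3
  χ = 3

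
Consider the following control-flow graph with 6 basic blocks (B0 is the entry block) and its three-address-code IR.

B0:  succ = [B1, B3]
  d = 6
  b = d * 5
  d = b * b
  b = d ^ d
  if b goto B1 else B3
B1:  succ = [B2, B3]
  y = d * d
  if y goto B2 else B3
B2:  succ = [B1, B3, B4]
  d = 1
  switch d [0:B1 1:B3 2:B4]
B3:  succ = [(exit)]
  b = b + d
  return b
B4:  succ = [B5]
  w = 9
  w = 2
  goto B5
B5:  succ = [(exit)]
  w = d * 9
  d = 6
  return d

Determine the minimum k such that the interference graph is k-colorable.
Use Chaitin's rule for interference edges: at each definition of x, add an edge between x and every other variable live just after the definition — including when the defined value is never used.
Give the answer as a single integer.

Block summaries:
  B0 def {b,d} use ∅
  B1 def {y} use {d}
  B2 def {d} use ∅
  B3 def {b} use {b,d}
  B4 def {w} use ∅
  B5 def {d,w} use {d}

Backward fixpoint:
  live B0: ∅→{b,d}
  live B1: {b,d}→{b,d}
  live B2: {b}→{b,d}
  live B3: {b,d}→∅
  live B4: {d}→{d}
  live B5: {d}→∅

Interfere edges:
  b — {d,y}
  d — {b,w,y}
  w — {d}
  y — {b,d}

Registers:
  lower bound: {b,d,y} mutually conflict ⇒ χ ≥ 3
  assign b→R1 d→R0 w→R1 y→R2 — no edge inside a register ⇒ χ ≤ 3
  χ = 3

Answer: 3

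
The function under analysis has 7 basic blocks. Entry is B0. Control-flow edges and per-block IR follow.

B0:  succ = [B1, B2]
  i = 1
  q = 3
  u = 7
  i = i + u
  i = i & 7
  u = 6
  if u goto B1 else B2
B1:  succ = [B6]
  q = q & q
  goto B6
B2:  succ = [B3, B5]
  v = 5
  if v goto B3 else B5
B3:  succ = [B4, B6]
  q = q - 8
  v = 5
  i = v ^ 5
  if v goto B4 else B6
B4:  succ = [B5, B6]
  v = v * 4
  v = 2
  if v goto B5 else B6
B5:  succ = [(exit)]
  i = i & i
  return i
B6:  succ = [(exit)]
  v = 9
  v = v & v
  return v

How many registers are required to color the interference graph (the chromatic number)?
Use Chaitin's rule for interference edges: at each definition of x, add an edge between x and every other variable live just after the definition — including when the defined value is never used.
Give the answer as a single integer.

Block summaries:
  B0 def {i,q,u} use ∅
  B1 def {q} use {q}
  B2 def {v} use ∅
  B3 def {i,q,v} use {q}
  B4 def {v} use {v}
  B5 def {i} use {i}
  B6 def {v} use ∅

Backward fixpoint:
  live B0: ∅→{i,q}
  live B1: {q}→∅
  live B2: {i,q}→{i,q}
  live B3: {q}→{i,v}
  live B4: {i,v}→{i}
  live B5: {i}→∅
  live B6: ∅→∅

Interfere edges:
  i — {q,u,v}
  q — {i,u,v}
  u — {i,q}
  v — {i,q}

Registers:
  lower bound: {i,q,u} mutually conflict ⇒ χ ≥ 3
  3-colouring: c0={i}  c1={q}  c2={u,v}
  χ = 3

Answer: 3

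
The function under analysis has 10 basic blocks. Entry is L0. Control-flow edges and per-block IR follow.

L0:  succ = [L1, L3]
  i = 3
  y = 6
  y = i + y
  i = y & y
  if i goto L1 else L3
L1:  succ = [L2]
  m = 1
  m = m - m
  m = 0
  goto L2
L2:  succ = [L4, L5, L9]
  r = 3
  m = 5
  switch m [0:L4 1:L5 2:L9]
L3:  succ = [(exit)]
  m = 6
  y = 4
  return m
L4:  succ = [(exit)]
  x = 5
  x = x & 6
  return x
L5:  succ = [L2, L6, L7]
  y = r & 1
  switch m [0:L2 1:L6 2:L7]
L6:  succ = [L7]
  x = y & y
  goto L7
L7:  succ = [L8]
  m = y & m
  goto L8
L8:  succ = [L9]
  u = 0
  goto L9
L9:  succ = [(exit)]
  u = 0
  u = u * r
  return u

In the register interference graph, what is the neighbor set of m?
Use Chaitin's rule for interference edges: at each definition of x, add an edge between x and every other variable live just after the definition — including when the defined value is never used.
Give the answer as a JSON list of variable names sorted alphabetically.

def/use:
  L0: def={i,y} ue=∅
  L1: def={m} ue=∅
  L2: def={m,r} ue=∅
  L3: def={m,y} ue=∅
  L4: def={x} ue=∅
  L5: def={y} ue={m,r}
  L6: def={x} ue={y}
  L7: def={m} ue={m,y}
  L8: def={u} ue=∅
  L9: def={u} ue={r}

Backward fixpoint:
  L0: in=∅ out=∅
  L1: in=∅ out=∅
  L2: in=∅ out={m,r}
  L3: in=∅ out=∅
  L4: in=∅ out=∅
  L5: in={m,r} out={m,r,y}
  L6: in={m,r,y} out={m,r,y}
  L7: in={m,r,y} out={r}
  L8: in={r} out={r}
  L9: in={r} out=∅

Interfere edges:
  i↔{y}
  m↔{r,x,y}
  r↔{m,u,x,y}
  u↔{r}
  x↔{m,r,y}
  y↔{i,m,r,x}

N(m) = ["r", "x", "y"]

Answer: ["r", "x", "y"]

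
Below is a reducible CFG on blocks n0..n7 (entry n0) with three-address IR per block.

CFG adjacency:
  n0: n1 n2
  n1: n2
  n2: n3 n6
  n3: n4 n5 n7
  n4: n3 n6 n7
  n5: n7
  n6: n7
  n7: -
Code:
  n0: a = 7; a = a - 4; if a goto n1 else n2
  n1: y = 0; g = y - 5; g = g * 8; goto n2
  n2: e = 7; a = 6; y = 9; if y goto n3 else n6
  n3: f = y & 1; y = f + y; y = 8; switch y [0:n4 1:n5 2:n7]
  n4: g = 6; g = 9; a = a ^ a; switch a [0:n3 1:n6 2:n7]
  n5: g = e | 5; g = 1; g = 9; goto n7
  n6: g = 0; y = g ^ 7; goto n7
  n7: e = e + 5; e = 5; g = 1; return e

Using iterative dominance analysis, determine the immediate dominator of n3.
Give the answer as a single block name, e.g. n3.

idom tree: n1←n0 n2←n0 n3←n2 n4←n3 n5←n3 n6←n2 n7←n2
Dom at joins:
  n2: preds {n0,n1}: {n0} ∩ {n0,n1} = {n0}; idom=n0
  n3: preds {n2,n4}: {n0,n2} ∩ {n0,n2,n3,n4} = {n0,n2}; idom=n2
  n6: preds {n2,n4}: {n0,n2} ∩ {n0,n2,n3,n4} = {n0,n2}; idom=n2
  n7: preds {n3,n4,n5,n6}: {n0,n2,n3} ∩ {n0,n2,n3,n4} ∩ {n0,n2,n3,n5} ∩ {n0,n2,n6} = {n0,n2}; idom=n2

idom(n3) = n2

Answer: n2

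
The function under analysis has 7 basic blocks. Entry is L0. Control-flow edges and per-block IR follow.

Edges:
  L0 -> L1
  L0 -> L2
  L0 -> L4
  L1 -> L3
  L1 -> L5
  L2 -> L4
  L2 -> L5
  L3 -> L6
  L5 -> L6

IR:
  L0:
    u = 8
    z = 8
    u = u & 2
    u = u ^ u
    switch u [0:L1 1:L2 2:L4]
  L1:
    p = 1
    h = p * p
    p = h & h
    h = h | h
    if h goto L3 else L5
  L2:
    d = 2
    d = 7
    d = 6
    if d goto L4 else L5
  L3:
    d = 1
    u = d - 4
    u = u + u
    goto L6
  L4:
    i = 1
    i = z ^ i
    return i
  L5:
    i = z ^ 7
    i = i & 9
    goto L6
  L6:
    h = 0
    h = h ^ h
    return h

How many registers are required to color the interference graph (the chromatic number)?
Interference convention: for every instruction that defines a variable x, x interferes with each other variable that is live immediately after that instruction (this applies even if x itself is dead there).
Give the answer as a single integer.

Answer: 3

Derivation:
def/use:
  L0: {u,z} / ∅
  L1: {h,p} / ∅
  L2: {d} / ∅
  L3: {d,u} / ∅
  L4: {i} / {z}
  L5: {i} / {z}
  L6: {h} / ∅

Liveness:
  live L0: ∅→{z}
  live L1: {z}→{z}
  live L2: {z}→{z}
  live L3: ∅→∅
  live L4: {z}→∅
  live L5: {z}→∅
  live L6: ∅→∅

Interference:
  d — {z}
  h — {p,z}
  i — {z}
  p — {h,z}
  u — {z}
  z — {d,h,i,p,u}

Chromatic number:
  clique {h,p,z} ⇒ need ≥ 3
  assign d→c1 h→c1 i→c1 p→c2 u→c1 z→c0 — no edge inside a register ⇒ χ ≤ 3
  χ = 3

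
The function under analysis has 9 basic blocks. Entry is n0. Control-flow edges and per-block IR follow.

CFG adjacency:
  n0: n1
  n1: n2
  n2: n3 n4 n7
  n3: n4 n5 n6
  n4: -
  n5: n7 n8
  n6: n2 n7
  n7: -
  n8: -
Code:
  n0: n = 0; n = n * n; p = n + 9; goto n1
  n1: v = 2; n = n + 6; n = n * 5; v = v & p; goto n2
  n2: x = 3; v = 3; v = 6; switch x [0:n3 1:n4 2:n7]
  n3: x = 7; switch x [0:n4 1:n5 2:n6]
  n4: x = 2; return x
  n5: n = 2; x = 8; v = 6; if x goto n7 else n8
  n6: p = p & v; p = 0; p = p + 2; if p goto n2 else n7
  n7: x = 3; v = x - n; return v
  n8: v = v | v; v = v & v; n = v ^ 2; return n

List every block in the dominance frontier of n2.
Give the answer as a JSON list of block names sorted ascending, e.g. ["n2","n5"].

idom tree: n1←n0 n2←n1 n3←n2 n4←n2 n5←n3 n6←n3 n7←n2 n8←n5
Dom∩ at merges:
  n2: preds {n1,n6}: {n0,n1} ∩ {n0,n1,n2,n3,n6} = {n0,n1}; idom=n1
  n4: preds {n2,n3}: {n0,n1,n2} ∩ {n0,n1,n2,n3} = {n0,n1,n2}; idom=n2
  n7: preds {n2,n5,n6}: {n0,n1,n2} ∩ {n0,n1,n2,n3,n5} ∩ {n0,n1,n2,n3,n6} = {n0,n1,n2}; idom=n2

DF derivation:
  join n2 pred n1: · stop@n1
  join n2 pred n6: n6→n3→n2 stop@n1
  join n4 pred n2: · stop@n2
  join n4 pred n3: n3 stop@n2
  join n7 pred n2: · stop@n2
  join n7 pred n5: n5→n3 stop@n2
  join n7 pred n6: n6→n3 stop@n2
  n0: DF=∅
  n1: DF=∅
  n2: DF={n2}
  n3: DF={n2,n4,n7}
  n4: DF=∅
  n5: DF={n7}
  n6: DF={n2,n7}
  n7: DF=∅
  n8: DF=∅

DF(n2) = ["n2"]

Answer: ["n2"]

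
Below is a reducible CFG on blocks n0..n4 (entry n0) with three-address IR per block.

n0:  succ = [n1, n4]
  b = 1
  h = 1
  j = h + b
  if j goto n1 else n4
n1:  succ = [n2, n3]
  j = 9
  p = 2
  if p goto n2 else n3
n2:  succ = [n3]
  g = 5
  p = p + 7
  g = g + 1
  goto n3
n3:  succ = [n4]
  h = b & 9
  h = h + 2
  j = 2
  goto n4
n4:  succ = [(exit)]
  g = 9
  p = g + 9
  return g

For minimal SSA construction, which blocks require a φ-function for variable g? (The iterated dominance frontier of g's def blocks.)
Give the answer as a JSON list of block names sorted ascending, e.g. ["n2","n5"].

idom tree: n1←n0 n2←n1 n3←n1 n4←n0
Join-block Dom:
  n3: preds {n1,n2}: {n0,n1} ∩ {n0,n1,n2} = {n0,n1}; idom=n1
  n4: preds {n0,n3}: {n0} ∩ {n0,n1,n3} = {n0}; idom=n0

Frontier:
  n3←n1: walk · to n1
  n3←n2: walk n2 to n1
  n4←n0: walk · to n0
  n4←n3: walk n3→n1 to n0
  n0 → ∅
  n1 → {n4}
  n2 → {n3}
  n3 → {n4}
  n4 → ∅

φ for g: defs {n2,n4}
  DF⁺ = {n3,n4}

Answer: ["n3", "n4"]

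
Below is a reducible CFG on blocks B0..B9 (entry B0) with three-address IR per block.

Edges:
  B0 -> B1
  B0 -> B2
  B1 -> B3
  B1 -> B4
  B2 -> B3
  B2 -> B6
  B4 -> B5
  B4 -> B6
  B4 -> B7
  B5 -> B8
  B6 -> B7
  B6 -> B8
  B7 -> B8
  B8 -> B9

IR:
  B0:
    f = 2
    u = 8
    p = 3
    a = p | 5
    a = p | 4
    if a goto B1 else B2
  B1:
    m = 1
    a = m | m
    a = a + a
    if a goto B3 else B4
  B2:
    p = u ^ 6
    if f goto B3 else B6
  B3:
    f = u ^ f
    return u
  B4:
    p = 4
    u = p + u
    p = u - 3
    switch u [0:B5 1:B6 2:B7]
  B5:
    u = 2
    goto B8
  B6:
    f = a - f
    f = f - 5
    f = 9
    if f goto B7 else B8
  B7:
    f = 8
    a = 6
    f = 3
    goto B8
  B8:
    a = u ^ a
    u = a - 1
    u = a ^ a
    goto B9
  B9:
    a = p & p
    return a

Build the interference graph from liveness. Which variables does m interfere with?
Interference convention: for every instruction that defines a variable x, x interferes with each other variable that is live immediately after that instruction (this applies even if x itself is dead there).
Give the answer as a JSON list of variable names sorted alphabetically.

Per-block:
  B0: def={a,f,p,u} ue=∅
  B1: def={a,m} ue=∅
  B2: def={p} ue={f,u}
  B3: def={f} ue={f,u}
  B4: def={p,u} ue={u}
  B5: def={u} ue=∅
  B6: def={f} ue={a,f}
  B7: def={a,f} ue=∅
  B8: def={a,u} ue={a,u}
  B9: def={a} ue={p}

Backward fixpoint:
  B0 li=∅ lo={a,f,u}
  B1 li={f,u} lo={a,f,u}
  B2 li={a,f,u} lo={a,f,p,u}
  B3 li={f,u} lo=∅
  B4 li={a,f,u} lo={a,f,p,u}
  B5 li={a,p} lo={a,p,u}
  B6 li={a,f,p,u} lo={a,p,u}
  B7 li={p,u} lo={a,p,u}
  B8 li={a,p,u} lo={p}
  B9 li={p} lo=∅

Conflict graph:
  a: {f,p,u}
  f: {a,m,p,u}
  m: {f,u}
  p: {a,f,u}
  u: {a,f,m,p}

N(m) = ["f", "u"]

Answer: ["f", "u"]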